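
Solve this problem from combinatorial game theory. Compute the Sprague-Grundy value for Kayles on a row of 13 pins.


Kayles: a move removes 1 or 2 adjacent pins from a contiguous row.
Removing pins from a row of k leaves two independent rows (a, b) with a + b = k - 1 (one pin) or a + b = k - 2 (two pins); an end removal gives a = 0.
By Sprague-Grundy, G(k) = mex{ G(a) XOR G(b) } over all these splits. G(0) = 0.
G(1): splits (0,0):0^0=0 -> mex({0}) = 1
G(2): splits (0,1):0^1=1 (0,0):0^0=0 -> mex({0, 1}) = 2
G(3): splits (0,2):0^2=2 (1,1):1^1=0 (0,1):0^1=1 -> mex({0, 1, 2}) = 3
G(4): splits (0,3):0^3=3 (1,2):1^2=3 (0,2):0^2=2 (1,1):1^1=0 -> mex({0, 2, 3}) = 1
G(5): splits (0,4):0^1=1 (1,3):1^3=2 (2,2):2^2=0 (0,3):0^3=3 (1,2):1^2=3 -> mex({0, 1, 2, 3}) = 4
G(6) = mex({0, 1, 2, 4}) = 3
G(7) = mex({0, 1, 3, 4, 5}) = 2
G(8) = mex({0, 2, 3, 5, 6}) = 1
G(9) = mex({0, 1, 2, 3, 6, 7}) = 4
G(10) = mex({0, 1, 3, 4, 5, 7}) = 2
G(11) = mex({0, 1, 2, 3, 4, 5}) = 6
G(12) = mex({0, 1, 2, 3, 5, 6, 7}) = 4
G(13) = mex({0, 2, 3, 4, 6, 7}) = 1
Therefore G(13) = 1.

1


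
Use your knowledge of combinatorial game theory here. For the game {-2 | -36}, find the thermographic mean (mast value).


Game = {-2 | -36}, a switch {a | b} with numbers a > b.
Its thermograph has left wall a - t and right wall b + t, which meet at t = (a - b)/2, where both equal (a + b)/2. So the mast (mean value) is at (a + b)/2.
Mean = (-2 + (-36))/2 = -38/2 = -19

-19


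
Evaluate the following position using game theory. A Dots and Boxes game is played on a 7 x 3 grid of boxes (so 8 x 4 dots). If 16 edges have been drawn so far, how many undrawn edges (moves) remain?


Grid: 7 x 3 boxes, i.e. 8 rows and 4 columns of dots.
Horizontal edges: (rows + 1) * cols = 8 * 3 = 24
Vertical edges: rows * (cols + 1) = 7 * 4 = 28
Total edges: 24 + 28 = 52
Edges drawn: 16
Remaining: 52 - 16 = 36

36


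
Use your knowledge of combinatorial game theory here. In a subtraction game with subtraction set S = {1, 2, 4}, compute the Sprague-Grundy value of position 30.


The subtraction set is S = {1, 2, 4}.
G(k) = mex{ G(k - s) : s in S, s <= k }. We compute iteratively: G(0) = 0.
G(1) = mex({0}) = 1
G(2) = mex({0, 1}) = 2
G(3) = mex({1, 2}) = 0
G(4) = mex({0, 2}) = 1
G(5) = mex({0, 1}) = 2
G(6) = mex({1, 2}) = 0
Observe that G(3)..G(6) = 0, 1, 2, 0 repeats G(0)..G(3) = 0, 1, 2, 0.
For k >= max(S) = 4, G(k) is determined by the previous 4 values G(k-4)..G(k-1); a window of 4 consecutive values has recurred shifted by 3, so by induction G(k + 3) = G(k) for all k >= 0: the sequence is periodic from the start with period 3.
One period: G(0..2) = 0, 1, 2.
30 mod 3 = 0, so G(30) = G(0) = 0.

0


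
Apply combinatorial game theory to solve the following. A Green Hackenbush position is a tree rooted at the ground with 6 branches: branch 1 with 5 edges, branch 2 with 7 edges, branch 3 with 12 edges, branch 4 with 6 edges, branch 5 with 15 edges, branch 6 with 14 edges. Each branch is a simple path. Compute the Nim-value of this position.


The tree has 6 branches from the ground vertex.
In Green Hackenbush, the Nim-value of a simple path of length k is k.
Branch 1: length 5, Nim-value = 5
Branch 2: length 7, Nim-value = 7
Branch 3: length 12, Nim-value = 12
Branch 4: length 6, Nim-value = 6
Branch 5: length 15, Nim-value = 15
Branch 6: length 14, Nim-value = 14
Total Nim-value = XOR of all branch values:
0 XOR 5 = 5
5 XOR 7 = 2
2 XOR 12 = 14
14 XOR 6 = 8
8 XOR 15 = 7
7 XOR 14 = 9
Nim-value of the tree = 9

9


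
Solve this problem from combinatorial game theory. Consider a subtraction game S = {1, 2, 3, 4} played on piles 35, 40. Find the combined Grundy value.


Subtraction set: {1, 2, 3, 4}
For this subtraction set, G(n) = n mod 5 (period = max + 1 = 5).
Pile 1 (size 35): G(35) = 35 mod 5 = 0
Pile 2 (size 40): G(40) = 40 mod 5 = 0
Total Grundy value = XOR of all: 0 XOR 0 = 0

0


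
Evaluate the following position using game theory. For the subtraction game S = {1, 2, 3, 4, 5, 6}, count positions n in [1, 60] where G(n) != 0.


Subtraction set S = {1, 2, 3, 4, 5, 6}, so G(n) = n mod 7.
G(n) = 0 when n is a multiple of 7.
Multiples of 7 in [1, 60]: 8
N-positions (nonzero Grundy) = 60 - 8 = 52

52


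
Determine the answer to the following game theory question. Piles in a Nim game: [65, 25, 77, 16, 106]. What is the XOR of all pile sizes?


We need the XOR (exclusive or) of all pile sizes.
After XOR-ing pile 1 (size 65): 0 XOR 65 = 65
After XOR-ing pile 2 (size 25): 65 XOR 25 = 88
After XOR-ing pile 3 (size 77): 88 XOR 77 = 21
After XOR-ing pile 4 (size 16): 21 XOR 16 = 5
After XOR-ing pile 5 (size 106): 5 XOR 106 = 111
The Nim-value of this position is 111.

111


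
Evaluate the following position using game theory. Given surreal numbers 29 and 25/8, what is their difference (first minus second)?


x = 29, y = 25/8
Converting to common denominator: 8
x = 232/8, y = 25/8
x - y = 29 - 25/8 = 207/8

207/8


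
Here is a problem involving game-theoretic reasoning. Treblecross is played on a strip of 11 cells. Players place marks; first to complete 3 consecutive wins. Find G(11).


Treblecross: place X on empty cells; 3-in-a-row wins.
Playing within two cells of an existing X lets the opponent win at once, so sensible play treats the cells i-2..i+2 around each X as dead. The player left with no safe cell loses, so this is a normal-play take-away game on strips of safe cells.
Placing X at cell i (0-indexed) of a strip of k safe cells leaves independent strips of sizes max(0, i-2) and max(0, k-i-3). Hence G(k) = mex{ G(max(0,i-2)) XOR G(max(0,k-i-3)) : 0 <= i < k }, with G(0) = 0.
G(1): splits (0,0):0^0=0 -> mex({0}) = 1
G(2): splits (0,0):0^0=0 -> mex({0}) = 1
G(3): splits (0,0):0^0=0 -> mex({0}) = 1
G(4): splits (0,1):0^1=1 (0,0):0^0=0 -> mex({0, 1}) = 2
G(5): splits (0,2):0^1=1 (0,1):0^1=1 (0,0):0^0=0 -> mex({0, 1}) = 2
G(6) = mex({1}) = 0
G(7) = mex({0, 1, 2}) = 3
G(8) = mex({0, 1, 2}) = 3
G(9) = mex({0, 2}) = 1
G(10) = mex({0, 2, 3}) = 1
G(11) = mex({0, 3}) = 1
Therefore G(11) = 1.

1


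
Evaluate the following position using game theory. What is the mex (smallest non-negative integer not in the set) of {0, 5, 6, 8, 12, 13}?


Set = {0, 5, 6, 8, 12, 13}
0 is in the set.
1 is NOT in the set. This is the mex.
mex = 1

1


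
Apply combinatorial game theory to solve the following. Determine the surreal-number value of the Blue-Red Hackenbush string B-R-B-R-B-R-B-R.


Edges (from ground): B-R-B-R-B-R-B-R
By Berlekamp's sign-expansion rule, a Blue-Red Hackenbush stalk has the value of the surreal number whose sign sequence is the edge sequence with B -> + and R -> -.
Sign sequence: +-+-+-+-
Trace the sign expansion in the surreal number tree, starting from 0:
Edge 1: B (sign +) -> bounds (0, +inf), value = 1
Edge 2: R (sign -) -> bounds (0, 1), value = 1/2
Edge 3: B (sign +) -> bounds (1/2, 1), value = 3/4
Edge 4: R (sign -) -> bounds (1/2, 3/4), value = 5/8
Edge 5: B (sign +) -> bounds (5/8, 3/4), value = 11/16
Edge 6: R (sign -) -> bounds (5/8, 11/16), value = 21/32
Edge 7: B (sign +) -> bounds (21/32, 11/16), value = 43/64
Edge 8: R (sign -) -> bounds (21/32, 43/64), value = 85/128
Game value = 85/128

85/128


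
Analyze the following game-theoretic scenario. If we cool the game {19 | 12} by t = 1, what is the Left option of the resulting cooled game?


Original game: {19 | 12} (a switch {a | b} with a > b).
Cooling by t (for t below the temperature (a - b)/2 = 7/2) taxes each move by t: {a | b} cooled by t is {a - t | b + t}.
Cooling amount: t = 1
Cooled Left option: 19 - 1 = 18
Cooled Right option: 12 + 1 = 13
Cooled game: {18 | 13}
Left option = 18

18


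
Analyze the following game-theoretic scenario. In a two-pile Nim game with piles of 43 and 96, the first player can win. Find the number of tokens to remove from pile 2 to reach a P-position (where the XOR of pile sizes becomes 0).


Piles: 43 and 96
Current XOR: 43 XOR 96 = 75 (non-zero, so this is an N-position).
To make the XOR zero, we need to find a move that balances the piles.
For pile 2 (size 96): target = 96 XOR 75 = 43
We reduce pile 2 from 96 to 43.
Tokens removed: 96 - 43 = 53
Verification: 43 XOR 43 = 0

53


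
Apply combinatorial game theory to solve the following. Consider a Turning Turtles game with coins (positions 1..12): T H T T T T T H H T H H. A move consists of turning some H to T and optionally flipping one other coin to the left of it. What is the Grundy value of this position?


Coins: T H T T T T T H H T H H
Key fact: a single head at position k behaves exactly like a Nim heap of size k (turning it to T and optionally flipping a coin at j < k corresponds to moving the heap from k to j, or to 0), and heads combine as a disjunctive sum (two heads at the same place would cancel, matching j XOR j = 0). So the Nim-value is the XOR of the 1-indexed positions of the heads.
Face-up positions (1-indexed): [2, 8, 9, 11, 12]
XOR 0 with 2: 0 XOR 2 = 2
XOR 2 with 8: 2 XOR 8 = 10
XOR 10 with 9: 10 XOR 9 = 3
XOR 3 with 11: 3 XOR 11 = 8
XOR 8 with 12: 8 XOR 12 = 4
Nim-value = 4

4


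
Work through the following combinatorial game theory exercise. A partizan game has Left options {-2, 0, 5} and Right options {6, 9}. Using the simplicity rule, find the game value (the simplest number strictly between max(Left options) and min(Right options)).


Left options: {-2, 0, 5}, max = 5
Right options: {6, 9}, min = 6
All options are numbers and max(Left) < min(Right), so by the simplicity theorem the value is the simplest (earliest-born) number strictly between 5 and 6.
No integer lies strictly between 5 and 6, so the value is the dyadic rational m/2^k in the interval with the smallest k (then m odd); search k = 1, 2, ...:
Denominator 2: 11/2 lies strictly between 5 and 6 -- found.
The simplest number in the interval is 11/2.
Game value = 11/2

11/2


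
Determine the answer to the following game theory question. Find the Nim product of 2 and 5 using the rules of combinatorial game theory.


Nim multiplication is bilinear over XOR: (u XOR v) * w = (u*w) XOR (v*w).
So we split each operand into its bit components and XOR the pairwise Nim products.
2 = 2 (as XOR of powers of 2).
5 = 1 + 4 (as XOR of powers of 2).
Using the standard Nim-product table on single bits:
  2*2 = 3,   2*4 = 8,   2*8 = 12,
  4*4 = 6,   4*8 = 11,  8*8 = 13,
and  1*x = x (identity), k*l = l*k (commutative).
Pairwise Nim products:
  2 * 1 = 2
  2 * 4 = 8
XOR them: 2 XOR 8 = 10.
Result: 2 * 5 = 10 (in Nim).

10


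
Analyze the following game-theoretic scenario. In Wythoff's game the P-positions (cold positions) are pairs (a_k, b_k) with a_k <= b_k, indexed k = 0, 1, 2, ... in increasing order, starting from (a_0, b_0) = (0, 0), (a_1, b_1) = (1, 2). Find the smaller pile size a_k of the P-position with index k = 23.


By Wythoff's theorem, a_k = floor(k * phi) and b_k = floor(k * phi^2) = a_k + k, where phi = (1 + sqrt(5))/2 is the golden ratio.
phi = (1 + sqrt(5))/2 = 1.618034
k = 23
k * phi = 23 * 1.618034 = 37.214782
a_23 = floor(k * phi) = 37

37


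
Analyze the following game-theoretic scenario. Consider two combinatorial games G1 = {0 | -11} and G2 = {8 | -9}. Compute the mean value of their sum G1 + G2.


G1 = {0 | -11}, G2 = {8 | -9}
Each is a switch {a | b} with numbers a > b; its mean value is (a + b)/2, and mean value is additive over game sums: m(G1 + G2) = m(G1) + m(G2).
Mean of G1 = (0 + (-11))/2 = -11/2 = -11/2
Mean of G2 = (8 + (-9))/2 = -1/2 = -1/2
Mean of G1 + G2 = -11/2 + -1/2 = -6

-6


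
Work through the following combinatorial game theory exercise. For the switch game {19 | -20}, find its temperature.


The game is {19 | -20}, a switch {a | b} with numbers a > b.
Cooling {a | b} by t gives {a - t | b + t}, which stops being hot when a - t = b + t, i.e. at t = (a - b)/2. So the temperature of a switch is (a - b)/2.
Temperature = (Left option - Right option) / 2
= (19 - (-20)) / 2
= 39 / 2
= 39/2

39/2


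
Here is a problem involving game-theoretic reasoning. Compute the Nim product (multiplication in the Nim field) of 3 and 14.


Nim multiplication is bilinear over XOR: (u XOR v) * w = (u*w) XOR (v*w).
So we split each operand into its bit components and XOR the pairwise Nim products.
3 = 1 + 2 (as XOR of powers of 2).
14 = 2 + 4 + 8 (as XOR of powers of 2).
Using the standard Nim-product table on single bits:
  2*2 = 3,   2*4 = 8,   2*8 = 12,
  4*4 = 6,   4*8 = 11,  8*8 = 13,
and  1*x = x (identity), k*l = l*k (commutative).
Pairwise Nim products:
  1 * 2 = 2
  1 * 4 = 4
  1 * 8 = 8
  2 * 2 = 3
  2 * 4 = 8
  2 * 8 = 12
XOR them: 2 XOR 4 XOR 8 XOR 3 XOR 8 XOR 12 = 9.
Result: 3 * 14 = 9 (in Nim).

9


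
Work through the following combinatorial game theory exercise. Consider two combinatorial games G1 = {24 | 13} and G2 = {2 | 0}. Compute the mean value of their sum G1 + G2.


G1 = {24 | 13}, G2 = {2 | 0}
Each is a switch {a | b} with numbers a > b; its mean value is (a + b)/2, and mean value is additive over game sums: m(G1 + G2) = m(G1) + m(G2).
Mean of G1 = (24 + (13))/2 = 37/2 = 37/2
Mean of G2 = (2 + (0))/2 = 2/2 = 1
Mean of G1 + G2 = 37/2 + 1 = 39/2

39/2


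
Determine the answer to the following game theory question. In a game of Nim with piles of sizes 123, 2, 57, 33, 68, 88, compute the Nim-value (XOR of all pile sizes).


We need the XOR (exclusive or) of all pile sizes.
After XOR-ing pile 1 (size 123): 0 XOR 123 = 123
After XOR-ing pile 2 (size 2): 123 XOR 2 = 121
After XOR-ing pile 3 (size 57): 121 XOR 57 = 64
After XOR-ing pile 4 (size 33): 64 XOR 33 = 97
After XOR-ing pile 5 (size 68): 97 XOR 68 = 37
After XOR-ing pile 6 (size 88): 37 XOR 88 = 125
The Nim-value of this position is 125.

125


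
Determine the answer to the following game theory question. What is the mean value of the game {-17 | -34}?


Game = {-17 | -34}, a switch {a | b} with numbers a > b.
Its thermograph has left wall a - t and right wall b + t, which meet at t = (a - b)/2, where both equal (a + b)/2. So the mast (mean value) is at (a + b)/2.
Mean = (-17 + (-34))/2 = -51/2 = -51/2

-51/2


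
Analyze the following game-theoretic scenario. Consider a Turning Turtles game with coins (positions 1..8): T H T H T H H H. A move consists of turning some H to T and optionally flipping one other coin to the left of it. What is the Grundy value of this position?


Coins: T H T H T H H H
Key fact: a single head at position k behaves exactly like a Nim heap of size k (turning it to T and optionally flipping a coin at j < k corresponds to moving the heap from k to j, or to 0), and heads combine as a disjunctive sum (two heads at the same place would cancel, matching j XOR j = 0). So the Nim-value is the XOR of the 1-indexed positions of the heads.
Face-up positions (1-indexed): [2, 4, 6, 7, 8]
XOR 0 with 2: 0 XOR 2 = 2
XOR 2 with 4: 2 XOR 4 = 6
XOR 6 with 6: 6 XOR 6 = 0
XOR 0 with 7: 0 XOR 7 = 7
XOR 7 with 8: 7 XOR 8 = 15
Nim-value = 15

15


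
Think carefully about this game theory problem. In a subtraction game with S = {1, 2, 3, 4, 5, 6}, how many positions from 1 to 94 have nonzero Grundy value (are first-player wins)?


Subtraction set S = {1, 2, 3, 4, 5, 6}, so G(n) = n mod 7.
G(n) = 0 when n is a multiple of 7.
Multiples of 7 in [1, 94]: 13
N-positions (nonzero Grundy) = 94 - 13 = 81

81


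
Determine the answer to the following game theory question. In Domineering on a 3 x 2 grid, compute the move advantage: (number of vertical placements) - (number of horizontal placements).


Board is 3 x 2 (rows x cols).
Left (vertical) placements: (rows-1) * cols = 2 * 2 = 4
Right (horizontal) placements: rows * (cols-1) = 3 * 1 = 3
Advantage = Left - Right = 4 - 3 = 1

1


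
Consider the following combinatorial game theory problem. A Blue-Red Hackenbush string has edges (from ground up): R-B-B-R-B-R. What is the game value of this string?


Edges (from ground): R-B-B-R-B-R
By Berlekamp's sign-expansion rule, a Blue-Red Hackenbush stalk has the value of the surreal number whose sign sequence is the edge sequence with B -> + and R -> -.
Sign sequence: -++-+-
Trace the sign expansion in the surreal number tree, starting from 0:
Edge 1: R (sign -) -> bounds (-inf, 0), value = -1
Edge 2: B (sign +) -> bounds (-1, 0), value = -1/2
Edge 3: B (sign +) -> bounds (-1/2, 0), value = -1/4
Edge 4: R (sign -) -> bounds (-1/2, -1/4), value = -3/8
Edge 5: B (sign +) -> bounds (-3/8, -1/4), value = -5/16
Edge 6: R (sign -) -> bounds (-3/8, -5/16), value = -11/32
Game value = -11/32

-11/32


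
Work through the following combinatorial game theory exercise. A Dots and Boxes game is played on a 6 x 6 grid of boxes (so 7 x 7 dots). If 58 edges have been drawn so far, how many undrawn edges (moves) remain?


Grid: 6 x 6 boxes, i.e. 7 rows and 7 columns of dots.
Horizontal edges: (rows + 1) * cols = 7 * 6 = 42
Vertical edges: rows * (cols + 1) = 6 * 7 = 42
Total edges: 42 + 42 = 84
Edges drawn: 58
Remaining: 84 - 58 = 26

26


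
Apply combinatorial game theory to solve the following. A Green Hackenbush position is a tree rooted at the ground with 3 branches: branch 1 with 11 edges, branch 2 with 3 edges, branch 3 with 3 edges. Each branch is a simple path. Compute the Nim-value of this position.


The tree has 3 branches from the ground vertex.
In Green Hackenbush, the Nim-value of a simple path of length k is k.
Branch 1: length 11, Nim-value = 11
Branch 2: length 3, Nim-value = 3
Branch 3: length 3, Nim-value = 3
Total Nim-value = XOR of all branch values:
0 XOR 11 = 11
11 XOR 3 = 8
8 XOR 3 = 11
Nim-value of the tree = 11

11


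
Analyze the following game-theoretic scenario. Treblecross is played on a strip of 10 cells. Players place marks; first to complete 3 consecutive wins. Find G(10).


Treblecross: place X on empty cells; 3-in-a-row wins.
Playing within two cells of an existing X lets the opponent win at once, so sensible play treats the cells i-2..i+2 around each X as dead. The player left with no safe cell loses, so this is a normal-play take-away game on strips of safe cells.
Placing X at cell i (0-indexed) of a strip of k safe cells leaves independent strips of sizes max(0, i-2) and max(0, k-i-3). Hence G(k) = mex{ G(max(0,i-2)) XOR G(max(0,k-i-3)) : 0 <= i < k }, with G(0) = 0.
G(1): splits (0,0):0^0=0 -> mex({0}) = 1
G(2): splits (0,0):0^0=0 -> mex({0}) = 1
G(3): splits (0,0):0^0=0 -> mex({0}) = 1
G(4): splits (0,1):0^1=1 (0,0):0^0=0 -> mex({0, 1}) = 2
G(5): splits (0,2):0^1=1 (0,1):0^1=1 (0,0):0^0=0 -> mex({0, 1}) = 2
G(6) = mex({1}) = 0
G(7) = mex({0, 1, 2}) = 3
G(8) = mex({0, 1, 2}) = 3
G(9) = mex({0, 2}) = 1
G(10) = mex({0, 2, 3}) = 1
Therefore G(10) = 1.

1


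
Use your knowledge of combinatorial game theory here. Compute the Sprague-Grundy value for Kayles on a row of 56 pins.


Kayles: a move removes 1 or 2 adjacent pins from a contiguous row.
Removing pins from a row of k leaves two independent rows (a, b) with a + b = k - 1 (one pin) or a + b = k - 2 (two pins); an end removal gives a = 0.
By Sprague-Grundy, G(k) = mex{ G(a) XOR G(b) } over all these splits. G(0) = 0.
G(1): splits (0,0):0^0=0 -> mex({0}) = 1
G(2): splits (0,1):0^1=1 (0,0):0^0=0 -> mex({0, 1}) = 2
G(3): splits (0,2):0^2=2 (1,1):1^1=0 (0,1):0^1=1 -> mex({0, 1, 2}) = 3
G(4): splits (0,3):0^3=3 (1,2):1^2=3 (0,2):0^2=2 (1,1):1^1=0 -> mex({0, 2, 3}) = 1
G(5): splits (0,4):0^1=1 (1,3):1^3=2 (2,2):2^2=0 (0,3):0^3=3 (1,2):1^2=3 -> mex({0, 1, 2, 3}) = 4
G(6) = mex({0, 1, 2, 4}) = 3
G(7) = mex({0, 1, 3, 4, 5}) = 2
G(8) = mex({0, 2, 3, 5, 6}) = 1
G(9) = mex({0, 1, 2, 3, 6, 7}) = 4
G(10) = mex({0, 1, 3, 4, 5, 7}) = 2
G(11) = mex({0, 1, 2, 3, 4, 5}) = 6
G(12) = mex({0, 1, 2, 3, 5, 6, 7}) = 4
G(13) = mex({0, 2, 3, 4, 6, 7}) = 1
G(14) = mex({0, 1, 4, 5, 6, 7}) = 2
G(15) = mex({0, 1, 2, 3, 4, 5, 6}) = 7
G(16) = mex({0, 2, 3, 5, 6, 7}) = 1
G(17) = mex({0, 1, 2, 3, 5, 6, 7}) = 4
G(18) = mex({0, 1, 2, 4, 5, 6}) = 3
G(19) = mex({0, 1, 3, 4, 5, 7}) = 2
G(20) = mex({0, 2, 3, 4, 5, 6, 7}) = 1
G(21) = mex({0, 1, 2, 3, 5, 6, 7}) = 4
G(22) = mex({0, 1, 2, 3, 4, 5, 7}) = 6
G(23) = mex({0, 1, 2, 3, 4, 5, 6}) = 7
G(24) = mex({0, 1, 2, 3, 5, 6, 7}) = 4
G(25) = mex({0, 2, 3, 4, 6, 7}) = 1
G(26) = mex({0, 1, 3, 4, 5, 6, 7}) = 2
G(27) = mex({0, 1, 2, 3, 4, 5, 6, 7}) = 8
G(28) = mex({0, 1, 2, 3, 4, 6, 7, 8}) = 5
G(29) = mex({0, 1, 2, 3, 5, 6, 7, 8, 9}) = 4
G(30) = mex({0, 1, 2, 3, 4, 5, 6, 9, 10}) = 7
G(31) = mex({0, 1, 3, 4, 5, 7, 10, 11}) = 2
G(32) = mex({0, 2, 3, 4, 5, 6, 7, 9, 11}) = 1
G(33) = mex({0, 1, 2, 3, 4, 5, 6, 7, 9, 12}) = 8
G(34) = mex({0, 1, 2, 3, 4, 5, 7, 8, 11, 12}) = 6
G(35) = mex({0, 1, 2, 3, 4, 5, 6, 8, 9, 10, 11}) = 7
G(36) = mex({0, 1, 2, 3, 5, 6, 7, 9, 10}) = 4
G(37) = mex({0, 2, 3, 4, 6, 7, 9, 10, 11, 12}) = 1
G(38) = mex({0, 1, 3, 4, 5, 6, 7, 9, 10, 11, 12}) = 2
G(39) = mex({0, 1, 2, 4, 5, 6, 7, 9, 10, 12, 14}) = 3
G(40) = mex({0, 2, 3, 4, 6, 7, 11, 12, 14}) = 1
G(41) = mex({0, 1, 2, 3, 5, 6, 7, 9, 10, 11, 12}) = 4
G(42) = mex({0, 1, 2, 3, 4, 5, 6, 9, 10}) = 7
G(43) = mex({0, 1, 3, 4, 5, 7, 9, 10, 12, 15}) = 2
G(44) = mex({0, 2, 3, 4, 5, 6, 7, 9, 10, 12, 15}) = 1
G(45) = mex({0, 1, 2, 3, 4, 5, 6, 7, 9, 10, 12, 14}) = 8
G(46) = mex({0, 1, 3, 4, 5, 7, 8, 11, 12, 14}) = 2
G(47) = mex({0, 1, 2, 3, 4, 5, 6, 8, 9, 10, 11, 12}) = 7
G(48) = mex({0, 1, 2, 3, 5, 6, 7, 9, 10}) = 4
G(49) = mex({0, 2, 3, 4, 6, 7, 9, 10, 11, 12, 15}) = 1
G(50) = mex({0, 1, 4, 5, 6, 7, 9, 11, 12, 14, 15}) = 2
G(51) = mex({0, 1, 2, 3, 4, 5, 6, 7, 9, 12, 14, 15}) = 8
G(52) = mex({0, 2, 3, 4, 5, 6, 7, 8, 11, 12, 15}) = 1
G(53) = mex({0, 1, 2, 3, 5, 6, 7, 8, 9, 10, 11, 12}) = 4
G(54) = mex({0, 1, 2, 3, 4, 5, 6, 9, 10}) = 7
G(55) = mex({0, 1, 3, 4, 5, 7, 9, 10, 11, 12}) = 2
G(56) = mex({0, 2, 3, 4, 5, 6, 7, 9, 10, 11, 12, 13, 14}) = 1
Therefore G(56) = 1.

1


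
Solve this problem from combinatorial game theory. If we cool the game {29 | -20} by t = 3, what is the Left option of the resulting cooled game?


Original game: {29 | -20} (a switch {a | b} with a > b).
Cooling by t (for t below the temperature (a - b)/2 = 49/2) taxes each move by t: {a | b} cooled by t is {a - t | b + t}.
Cooling amount: t = 3
Cooled Left option: 29 - 3 = 26
Cooled Right option: -20 + 3 = -17
Cooled game: {26 | -17}
Left option = 26

26


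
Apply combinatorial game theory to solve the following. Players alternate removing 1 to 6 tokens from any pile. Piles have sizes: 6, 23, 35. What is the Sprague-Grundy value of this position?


Subtraction set: {1, 2, 3, 4, 5, 6}
For this subtraction set, G(n) = n mod 7 (period = max + 1 = 7).
Pile 1 (size 6): G(6) = 6 mod 7 = 6
Pile 2 (size 23): G(23) = 23 mod 7 = 2
Pile 3 (size 35): G(35) = 35 mod 7 = 0
Total Grundy value = XOR of all: 6 XOR 2 XOR 0 = 4

4


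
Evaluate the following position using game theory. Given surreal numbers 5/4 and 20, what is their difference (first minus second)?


x = 5/4, y = 20
Converting to common denominator: 4
x = 5/4, y = 80/4
x - y = 5/4 - 20 = -75/4

-75/4


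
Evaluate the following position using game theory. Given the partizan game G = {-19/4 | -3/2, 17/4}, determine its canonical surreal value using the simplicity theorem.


Left options: {-19/4}, max = -19/4
Right options: {-3/2, 17/4}, min = -3/2
All options are numbers and max(Left) < min(Right), so by the simplicity theorem the value is the simplest (earliest-born) number strictly between -19/4 and -3/2.
Integers -4 through -2 all lie strictly between -19/4 and -3/2.
Among integers, the simplest (lowest birthday = smallest |n|; 0 is born on day 0, +-n on day n) is -2.
No non-integer in the interval can be simpler: if x is a non-integer in the interval, then floor(x) or ceil(x) also lies in the interval (the interval contains an integer), and both are proper prefixes of x's sign expansion, i.e. born earlier. So the game value is -2.
Game value = -2

-2


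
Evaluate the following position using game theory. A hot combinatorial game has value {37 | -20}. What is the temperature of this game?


The game is {37 | -20}, a switch {a | b} with numbers a > b.
Cooling {a | b} by t gives {a - t | b + t}, which stops being hot when a - t = b + t, i.e. at t = (a - b)/2. So the temperature of a switch is (a - b)/2.
Temperature = (Left option - Right option) / 2
= (37 - (-20)) / 2
= 57 / 2
= 57/2

57/2


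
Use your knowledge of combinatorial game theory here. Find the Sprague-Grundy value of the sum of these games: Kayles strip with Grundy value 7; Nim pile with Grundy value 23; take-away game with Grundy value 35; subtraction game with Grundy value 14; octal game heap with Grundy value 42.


By the Sprague-Grundy theorem, the Grundy value of a sum of games is the XOR of individual Grundy values.
Kayles strip: Grundy value = 7. Running XOR: 0 XOR 7 = 7
Nim pile: Grundy value = 23. Running XOR: 7 XOR 23 = 16
take-away game: Grundy value = 35. Running XOR: 16 XOR 35 = 51
subtraction game: Grundy value = 14. Running XOR: 51 XOR 14 = 61
octal game heap: Grundy value = 42. Running XOR: 61 XOR 42 = 23
The combined Grundy value is 23.

23


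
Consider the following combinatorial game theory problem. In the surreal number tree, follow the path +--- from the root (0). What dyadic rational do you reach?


Sign expansion: +---
Rule: track bounds (lo, hi), initially (-inf, +inf). On '+', the current value becomes lo and we move to the simplest number in (value, hi): value + 1 if hi = +inf, otherwise the midpoint (value + hi)/2. On '-', the current value becomes hi and we move to value - 1 if lo = -inf, otherwise the midpoint (lo + value)/2.
Start at 0.
Step 1: sign = +, move right. Bounds: (0, +inf). Value = 1
Step 2: sign = -, move left. Bounds: (0, 1). Value = 1/2
Step 3: sign = -, move left. Bounds: (0, 1/2). Value = 1/4
Step 4: sign = -, move left. Bounds: (0, 1/4). Value = 1/8
The surreal number with sign expansion +--- is 1/8.

1/8


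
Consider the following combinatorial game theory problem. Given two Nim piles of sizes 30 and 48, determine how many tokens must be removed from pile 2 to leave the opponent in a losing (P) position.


Piles: 30 and 48
Current XOR: 30 XOR 48 = 46 (non-zero, so this is an N-position).
To make the XOR zero, we need to find a move that balances the piles.
For pile 2 (size 48): target = 48 XOR 46 = 30
We reduce pile 2 from 48 to 30.
Tokens removed: 48 - 30 = 18
Verification: 30 XOR 30 = 0

18


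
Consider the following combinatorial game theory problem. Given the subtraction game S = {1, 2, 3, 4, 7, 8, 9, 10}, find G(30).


The subtraction set is S = {1, 2, 3, 4, 7, 8, 9, 10}.
G(k) = mex{ G(k - s) : s in S, s <= k }. We compute iteratively: G(0) = 0.
G(1) = mex({0}) = 1
G(2) = mex({0, 1}) = 2
G(3) = mex({0, 1, 2}) = 3
G(4) = mex({0, 1, 2, 3}) = 4
G(5) = mex({1, 2, 3, 4}) = 0
G(6) = mex({0, 2, 3, 4}) = 1
G(7) = mex({0, 1, 3, 4}) = 2
G(8) = mex({0, 1, 2, 4}) = 3
G(9) = mex({0, 1, 2, 3}) = 4
G(10) = mex({0, 1, 2, 3, 4}) = 5
G(11) = mex({1, 2, 3, 4, 5}) = 0
G(12) = mex({0, 2, 3, 4, 5}) = 1
G(13) = mex({0, 1, 3, 4, 5}) = 2
G(14) = mex({0, 1, 2, 4, 5}) = 3
G(15) = mex({0, 1, 2, 3}) = 4
G(16) = mex({1, 2, 3, 4}) = 0
G(17) = mex({0, 2, 3, 4, 5}) = 1
G(18) = mex({0, 1, 3, 4, 5}) = 2
G(19) = mex({0, 1, 2, 4, 5}) = 3
G(20) = mex({0, 1, 2, 3, 5}) = 4
Observe that G(11)..G(20) = 0, 1, 2, 3, 4, 0, 1, 2, 3, 4 repeats G(0)..G(9) = 0, 1, 2, 3, 4, 0, 1, 2, 3, 4.
For k >= max(S) = 10, G(k) is determined by the previous 10 values G(k-10)..G(k-1); a window of 10 consecutive values has recurred shifted by 11, so by induction G(k + 11) = G(k) for all k >= 0: the sequence is periodic from the start with period 11.
One period: G(0..10) = 0, 1, 2, 3, 4, 0, 1, 2, 3, 4, 5.
30 mod 11 = 8, so G(30) = G(8) = 3.

3


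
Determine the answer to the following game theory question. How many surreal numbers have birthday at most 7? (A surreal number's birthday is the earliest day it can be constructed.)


Day 0: {|} = 0 is born. Count = 1.
Day n: the number of surreal numbers born by day n is 2^(n+1) - 1.
By day 0: 2^1 - 1 = 1
By day 1: 2^2 - 1 = 3
By day 2: 2^3 - 1 = 7
By day 3: 2^4 - 1 = 15
By day 4: 2^5 - 1 = 31
By day 5: 2^6 - 1 = 63
By day 6: 2^7 - 1 = 127
By day 7: 2^8 - 1 = 255
By day 7: 255 surreal numbers.

255


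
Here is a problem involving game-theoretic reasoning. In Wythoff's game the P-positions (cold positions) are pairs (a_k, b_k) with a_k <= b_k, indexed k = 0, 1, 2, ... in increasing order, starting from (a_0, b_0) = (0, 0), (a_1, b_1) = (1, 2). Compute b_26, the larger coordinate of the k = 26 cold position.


By Wythoff's theorem, a_k = floor(k * phi) and b_k = floor(k * phi^2) = a_k + k, where phi = (1 + sqrt(5))/2 is the golden ratio.
phi = (1 + sqrt(5))/2 = 1.618034
phi^2 = phi + 1 = 2.618034
k = 26
k * phi^2 = 26 * 2.618034 = 68.068884
b_26 = floor(k * phi^2) = 68 (check: a_26 + k = 42 + 26 = 68)

68


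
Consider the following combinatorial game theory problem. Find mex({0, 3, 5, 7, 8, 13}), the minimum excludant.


Set = {0, 3, 5, 7, 8, 13}
0 is in the set.
1 is NOT in the set. This is the mex.
mex = 1

1


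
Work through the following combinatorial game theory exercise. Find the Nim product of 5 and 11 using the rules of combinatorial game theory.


Nim multiplication is bilinear over XOR: (u XOR v) * w = (u*w) XOR (v*w).
So we split each operand into its bit components and XOR the pairwise Nim products.
5 = 1 + 4 (as XOR of powers of 2).
11 = 1 + 2 + 8 (as XOR of powers of 2).
Using the standard Nim-product table on single bits:
  2*2 = 3,   2*4 = 8,   2*8 = 12,
  4*4 = 6,   4*8 = 11,  8*8 = 13,
and  1*x = x (identity), k*l = l*k (commutative).
Pairwise Nim products:
  1 * 1 = 1
  1 * 2 = 2
  1 * 8 = 8
  4 * 1 = 4
  4 * 2 = 8
  4 * 8 = 11
XOR them: 1 XOR 2 XOR 8 XOR 4 XOR 8 XOR 11 = 12.
Result: 5 * 11 = 12 (in Nim).

12


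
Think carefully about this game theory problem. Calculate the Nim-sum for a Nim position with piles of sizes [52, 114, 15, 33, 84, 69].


We need the XOR (exclusive or) of all pile sizes.
After XOR-ing pile 1 (size 52): 0 XOR 52 = 52
After XOR-ing pile 2 (size 114): 52 XOR 114 = 70
After XOR-ing pile 3 (size 15): 70 XOR 15 = 73
After XOR-ing pile 4 (size 33): 73 XOR 33 = 104
After XOR-ing pile 5 (size 84): 104 XOR 84 = 60
After XOR-ing pile 6 (size 69): 60 XOR 69 = 121
The Nim-value of this position is 121.

121


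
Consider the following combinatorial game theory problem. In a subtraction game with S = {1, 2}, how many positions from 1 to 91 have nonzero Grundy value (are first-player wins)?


Subtraction set S = {1, 2}, so G(n) = n mod 3.
G(n) = 0 when n is a multiple of 3.
Multiples of 3 in [1, 91]: 30
N-positions (nonzero Grundy) = 91 - 30 = 61

61


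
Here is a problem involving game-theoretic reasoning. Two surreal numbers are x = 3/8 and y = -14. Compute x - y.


x = 3/8, y = -14
Converting to common denominator: 8
x = 3/8, y = -112/8
x - y = 3/8 - -14 = 115/8

115/8


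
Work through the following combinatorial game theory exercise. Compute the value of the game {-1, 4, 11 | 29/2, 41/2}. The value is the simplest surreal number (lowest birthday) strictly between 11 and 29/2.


Left options: {-1, 4, 11}, max = 11
Right options: {29/2, 41/2}, min = 29/2
All options are numbers and max(Left) < min(Right), so by the simplicity theorem the value is the simplest (earliest-born) number strictly between 11 and 29/2.
Integers 12 through 14 all lie strictly between 11 and 29/2.
Among integers, the simplest (lowest birthday = smallest |n|; 0 is born on day 0, +-n on day n) is 12.
No non-integer in the interval can be simpler: if x is a non-integer in the interval, then floor(x) or ceil(x) also lies in the interval (the interval contains an integer), and both are proper prefixes of x's sign expansion, i.e. born earlier. So the game value is 12.
Game value = 12

12


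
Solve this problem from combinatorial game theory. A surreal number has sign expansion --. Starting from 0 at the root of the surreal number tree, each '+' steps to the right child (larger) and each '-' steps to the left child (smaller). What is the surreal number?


Sign expansion: --
Rule: track bounds (lo, hi), initially (-inf, +inf). On '+', the current value becomes lo and we move to the simplest number in (value, hi): value + 1 if hi = +inf, otherwise the midpoint (value + hi)/2. On '-', the current value becomes hi and we move to value - 1 if lo = -inf, otherwise the midpoint (lo + value)/2.
Start at 0.
Step 1: sign = -, move left. Bounds: (-inf, 0). Value = -1
Step 2: sign = -, move left. Bounds: (-inf, -1). Value = -2
The surreal number with sign expansion -- is -2.

-2


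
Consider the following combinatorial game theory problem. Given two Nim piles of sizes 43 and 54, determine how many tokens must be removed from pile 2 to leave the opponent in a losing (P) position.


Piles: 43 and 54
Current XOR: 43 XOR 54 = 29 (non-zero, so this is an N-position).
To make the XOR zero, we need to find a move that balances the piles.
For pile 2 (size 54): target = 54 XOR 29 = 43
We reduce pile 2 from 54 to 43.
Tokens removed: 54 - 43 = 11
Verification: 43 XOR 43 = 0

11


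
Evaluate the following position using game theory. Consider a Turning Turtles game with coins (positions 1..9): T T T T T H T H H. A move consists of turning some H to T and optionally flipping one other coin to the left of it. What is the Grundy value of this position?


Coins: T T T T T H T H H
Key fact: a single head at position k behaves exactly like a Nim heap of size k (turning it to T and optionally flipping a coin at j < k corresponds to moving the heap from k to j, or to 0), and heads combine as a disjunctive sum (two heads at the same place would cancel, matching j XOR j = 0). So the Nim-value is the XOR of the 1-indexed positions of the heads.
Face-up positions (1-indexed): [6, 8, 9]
XOR 0 with 6: 0 XOR 6 = 6
XOR 6 with 8: 6 XOR 8 = 14
XOR 14 with 9: 14 XOR 9 = 7
Nim-value = 7

7


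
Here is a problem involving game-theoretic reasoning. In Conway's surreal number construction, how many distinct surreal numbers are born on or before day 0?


Day 0: {|} = 0 is born. Count = 1.
Day n: the number of surreal numbers born by day n is 2^(n+1) - 1.
By day 0: 2^1 - 1 = 1
By day 0: 1 surreal numbers.

1


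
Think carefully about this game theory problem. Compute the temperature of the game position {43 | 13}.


The game is {43 | 13}, a switch {a | b} with numbers a > b.
Cooling {a | b} by t gives {a - t | b + t}, which stops being hot when a - t = b + t, i.e. at t = (a - b)/2. So the temperature of a switch is (a - b)/2.
Temperature = (Left option - Right option) / 2
= (43 - (13)) / 2
= 30 / 2
= 15

15


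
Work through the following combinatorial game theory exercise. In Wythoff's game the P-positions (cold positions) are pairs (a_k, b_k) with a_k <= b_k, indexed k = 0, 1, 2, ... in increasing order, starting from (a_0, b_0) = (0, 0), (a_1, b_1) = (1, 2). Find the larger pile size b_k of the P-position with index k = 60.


By Wythoff's theorem, a_k = floor(k * phi) and b_k = floor(k * phi^2) = a_k + k, where phi = (1 + sqrt(5))/2 is the golden ratio.
phi = (1 + sqrt(5))/2 = 1.618034
phi^2 = phi + 1 = 2.618034
k = 60
k * phi^2 = 60 * 2.618034 = 157.082039
b_60 = floor(k * phi^2) = 157 (check: a_60 + k = 97 + 60 = 157)

157


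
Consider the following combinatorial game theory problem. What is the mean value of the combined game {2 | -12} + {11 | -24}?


G1 = {2 | -12}, G2 = {11 | -24}
Each is a switch {a | b} with numbers a > b; its mean value is (a + b)/2, and mean value is additive over game sums: m(G1 + G2) = m(G1) + m(G2).
Mean of G1 = (2 + (-12))/2 = -10/2 = -5
Mean of G2 = (11 + (-24))/2 = -13/2 = -13/2
Mean of G1 + G2 = -5 + -13/2 = -23/2

-23/2


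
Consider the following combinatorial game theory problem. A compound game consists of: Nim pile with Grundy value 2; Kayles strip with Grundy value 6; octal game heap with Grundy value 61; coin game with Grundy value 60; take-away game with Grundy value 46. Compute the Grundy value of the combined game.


By the Sprague-Grundy theorem, the Grundy value of a sum of games is the XOR of individual Grundy values.
Nim pile: Grundy value = 2. Running XOR: 0 XOR 2 = 2
Kayles strip: Grundy value = 6. Running XOR: 2 XOR 6 = 4
octal game heap: Grundy value = 61. Running XOR: 4 XOR 61 = 57
coin game: Grundy value = 60. Running XOR: 57 XOR 60 = 5
take-away game: Grundy value = 46. Running XOR: 5 XOR 46 = 43
The combined Grundy value is 43.

43


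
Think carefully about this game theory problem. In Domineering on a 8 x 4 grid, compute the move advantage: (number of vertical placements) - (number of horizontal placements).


Board is 8 x 4 (rows x cols).
Left (vertical) placements: (rows-1) * cols = 7 * 4 = 28
Right (horizontal) placements: rows * (cols-1) = 8 * 3 = 24
Advantage = Left - Right = 28 - 24 = 4

4


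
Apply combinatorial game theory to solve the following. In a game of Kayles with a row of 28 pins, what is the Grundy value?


Kayles: a move removes 1 or 2 adjacent pins from a contiguous row.
Removing pins from a row of k leaves two independent rows (a, b) with a + b = k - 1 (one pin) or a + b = k - 2 (two pins); an end removal gives a = 0.
By Sprague-Grundy, G(k) = mex{ G(a) XOR G(b) } over all these splits. G(0) = 0.
G(1): splits (0,0):0^0=0 -> mex({0}) = 1
G(2): splits (0,1):0^1=1 (0,0):0^0=0 -> mex({0, 1}) = 2
G(3): splits (0,2):0^2=2 (1,1):1^1=0 (0,1):0^1=1 -> mex({0, 1, 2}) = 3
G(4): splits (0,3):0^3=3 (1,2):1^2=3 (0,2):0^2=2 (1,1):1^1=0 -> mex({0, 2, 3}) = 1
G(5): splits (0,4):0^1=1 (1,3):1^3=2 (2,2):2^2=0 (0,3):0^3=3 (1,2):1^2=3 -> mex({0, 1, 2, 3}) = 4
G(6) = mex({0, 1, 2, 4}) = 3
G(7) = mex({0, 1, 3, 4, 5}) = 2
G(8) = mex({0, 2, 3, 5, 6}) = 1
G(9) = mex({0, 1, 2, 3, 6, 7}) = 4
G(10) = mex({0, 1, 3, 4, 5, 7}) = 2
G(11) = mex({0, 1, 2, 3, 4, 5}) = 6
G(12) = mex({0, 1, 2, 3, 5, 6, 7}) = 4
G(13) = mex({0, 2, 3, 4, 6, 7}) = 1
G(14) = mex({0, 1, 4, 5, 6, 7}) = 2
G(15) = mex({0, 1, 2, 3, 4, 5, 6}) = 7
G(16) = mex({0, 2, 3, 5, 6, 7}) = 1
G(17) = mex({0, 1, 2, 3, 5, 6, 7}) = 4
G(18) = mex({0, 1, 2, 4, 5, 6}) = 3
G(19) = mex({0, 1, 3, 4, 5, 7}) = 2
G(20) = mex({0, 2, 3, 4, 5, 6, 7}) = 1
G(21) = mex({0, 1, 2, 3, 5, 6, 7}) = 4
G(22) = mex({0, 1, 2, 3, 4, 5, 7}) = 6
G(23) = mex({0, 1, 2, 3, 4, 5, 6}) = 7
G(24) = mex({0, 1, 2, 3, 5, 6, 7}) = 4
G(25) = mex({0, 2, 3, 4, 6, 7}) = 1
G(26) = mex({0, 1, 3, 4, 5, 6, 7}) = 2
G(27) = mex({0, 1, 2, 3, 4, 5, 6, 7}) = 8
G(28) = mex({0, 1, 2, 3, 4, 6, 7, 8}) = 5
Therefore G(28) = 5.

5


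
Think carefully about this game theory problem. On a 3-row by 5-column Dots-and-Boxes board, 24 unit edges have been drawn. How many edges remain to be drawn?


Grid: 3 x 5 boxes, i.e. 4 rows and 6 columns of dots.
Horizontal edges: (rows + 1) * cols = 4 * 5 = 20
Vertical edges: rows * (cols + 1) = 3 * 6 = 18
Total edges: 20 + 18 = 38
Edges drawn: 24
Remaining: 38 - 24 = 14

14


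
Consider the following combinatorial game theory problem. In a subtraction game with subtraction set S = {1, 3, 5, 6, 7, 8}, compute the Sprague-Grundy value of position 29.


The subtraction set is S = {1, 3, 5, 6, 7, 8}.
G(k) = mex{ G(k - s) : s in S, s <= k }. We compute iteratively: G(0) = 0.
G(1) = mex({0}) = 1
G(2) = mex({1}) = 0
G(3) = mex({0}) = 1
G(4) = mex({1}) = 0
G(5) = mex({0}) = 1
G(6) = mex({0, 1}) = 2
G(7) = mex({0, 1, 2}) = 3
G(8) = mex({0, 1, 3}) = 2
G(9) = mex({0, 1, 2}) = 3
G(10) = mex({0, 1, 3}) = 2
G(11) = mex({0, 1, 2}) = 3
G(12) = mex({0, 1, 2, 3}) = 4
G(13) = mex({1, 2, 3, 4}) = 0
G(14) = mex({0, 2, 3}) = 1
G(15) = mex({1, 2, 3, 4}) = 0
G(16) = mex({0, 2, 3}) = 1
G(17) = mex({1, 2, 3, 4}) = 0
G(18) = mex({0, 2, 3, 4}) = 1
G(19) = mex({0, 1, 3, 4}) = 2
G(20) = mex({0, 1, 2, 4}) = 3
Observe that G(13)..G(20) = 0, 1, 0, 1, 0, 1, 2, 3 repeats G(0)..G(7) = 0, 1, 0, 1, 0, 1, 2, 3.
For k >= max(S) = 8, G(k) is determined by the previous 8 values G(k-8)..G(k-1); a window of 8 consecutive values has recurred shifted by 13, so by induction G(k + 13) = G(k) for all k >= 0: the sequence is periodic from the start with period 13.
One period: G(0..12) = 0, 1, 0, 1, 0, 1, 2, 3, 2, 3, 2, 3, 4.
29 mod 13 = 3, so G(29) = G(3) = 1.

1


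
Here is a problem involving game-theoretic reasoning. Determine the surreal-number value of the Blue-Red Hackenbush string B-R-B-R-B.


Edges (from ground): B-R-B-R-B
By Berlekamp's sign-expansion rule, a Blue-Red Hackenbush stalk has the value of the surreal number whose sign sequence is the edge sequence with B -> + and R -> -.
Sign sequence: +-+-+
Trace the sign expansion in the surreal number tree, starting from 0:
Edge 1: B (sign +) -> bounds (0, +inf), value = 1
Edge 2: R (sign -) -> bounds (0, 1), value = 1/2
Edge 3: B (sign +) -> bounds (1/2, 1), value = 3/4
Edge 4: R (sign -) -> bounds (1/2, 3/4), value = 5/8
Edge 5: B (sign +) -> bounds (5/8, 3/4), value = 11/16
Game value = 11/16

11/16
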